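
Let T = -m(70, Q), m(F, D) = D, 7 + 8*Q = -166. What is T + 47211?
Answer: 377861/8 ≈ 47233.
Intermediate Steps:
Q = -173/8 (Q = -7/8 + (⅛)*(-166) = -7/8 - 83/4 = -173/8 ≈ -21.625)
T = 173/8 (T = -1*(-173/8) = 173/8 ≈ 21.625)
T + 47211 = 173/8 + 47211 = 377861/8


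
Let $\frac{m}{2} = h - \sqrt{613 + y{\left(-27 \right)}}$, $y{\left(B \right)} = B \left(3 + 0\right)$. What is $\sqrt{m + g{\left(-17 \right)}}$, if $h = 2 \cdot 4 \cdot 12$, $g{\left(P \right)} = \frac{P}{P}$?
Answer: $\sqrt{193 - 4 \sqrt{133}} \approx 12.119$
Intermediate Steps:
$y{\left(B \right)} = 3 B$ ($y{\left(B \right)} = B 3 = 3 B$)
$g{\left(P \right)} = 1$
$h = 96$ ($h = 8 \cdot 12 = 96$)
$m = 192 - 4 \sqrt{133}$ ($m = 2 \left(96 - \sqrt{613 + 3 \left(-27\right)}\right) = 2 \left(96 - \sqrt{613 - 81}\right) = 2 \left(96 - \sqrt{532}\right) = 2 \left(96 - 2 \sqrt{133}\right) = 192 - 4 \sqrt{133} \approx 145.87$)
$\sqrt{m + g{\left(-17 \right)}} = \sqrt{\left(192 - 4 \sqrt{133}\right) + 1} = \sqrt{193 - 4 \sqrt{133}}$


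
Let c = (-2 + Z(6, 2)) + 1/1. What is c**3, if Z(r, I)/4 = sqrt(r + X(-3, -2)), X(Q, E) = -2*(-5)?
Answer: 3375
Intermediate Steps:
X(Q, E) = 10
Z(r, I) = 4*sqrt(10 + r) (Z(r, I) = 4*sqrt(r + 10) = 4*sqrt(10 + r))
c = 15 (c = (-2 + 4*sqrt(10 + 6)) + 1/1 = (-2 + 4*sqrt(16)) + 1 = (-2 + 4*4) + 1 = (-2 + 16) + 1 = 14 + 1 = 15)
c**3 = 15**3 = 3375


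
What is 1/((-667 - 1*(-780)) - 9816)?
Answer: -1/9703 ≈ -0.00010306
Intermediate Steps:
1/((-667 - 1*(-780)) - 9816) = 1/((-667 + 780) - 9816) = 1/(113 - 9816) = 1/(-9703) = -1/9703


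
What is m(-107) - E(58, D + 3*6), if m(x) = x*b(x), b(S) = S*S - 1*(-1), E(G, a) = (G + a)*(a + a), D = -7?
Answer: -1226668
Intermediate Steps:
E(G, a) = 2*a*(G + a) (E(G, a) = (G + a)*(2*a) = 2*a*(G + a))
b(S) = 1 + S² (b(S) = S² + 1 = 1 + S²)
m(x) = x*(1 + x²)
m(-107) - E(58, D + 3*6) = (-107 + (-107)³) - 2*(-7 + 3*6)*(58 + (-7 + 3*6)) = (-107 - 1225043) - 2*(-7 + 18)*(58 + (-7 + 18)) = -1225150 - 2*11*(58 + 11) = -1225150 - 2*11*69 = -1225150 - 1*1518 = -1225150 - 1518 = -1226668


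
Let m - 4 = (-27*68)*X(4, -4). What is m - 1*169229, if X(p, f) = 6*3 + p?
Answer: -209617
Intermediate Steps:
X(p, f) = 18 + p
m = -40388 (m = 4 + (-27*68)*(18 + 4) = 4 - 1836*22 = 4 - 40392 = -40388)
m - 1*169229 = -40388 - 1*169229 = -40388 - 169229 = -209617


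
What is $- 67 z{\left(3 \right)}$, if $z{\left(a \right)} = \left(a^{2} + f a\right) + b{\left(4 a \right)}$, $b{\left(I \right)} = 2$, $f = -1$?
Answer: $-536$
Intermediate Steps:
$z{\left(a \right)} = 2 + a^{2} - a$ ($z{\left(a \right)} = \left(a^{2} - a\right) + 2 = 2 + a^{2} - a$)
$- 67 z{\left(3 \right)} = - 67 \left(2 + 3^{2} - 3\right) = - 67 \left(2 + 9 - 3\right) = \left(-67\right) 8 = -536$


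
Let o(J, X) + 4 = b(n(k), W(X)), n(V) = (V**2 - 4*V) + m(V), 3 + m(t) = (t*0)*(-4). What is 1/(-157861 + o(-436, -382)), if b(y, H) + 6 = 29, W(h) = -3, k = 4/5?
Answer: -1/157842 ≈ -6.3355e-6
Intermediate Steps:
k = 4/5 (k = 4*(1/5) = 4/5 ≈ 0.80000)
m(t) = -3 (m(t) = -3 + (t*0)*(-4) = -3 + 0*(-4) = -3 + 0 = -3)
n(V) = -3 + V**2 - 4*V (n(V) = (V**2 - 4*V) - 3 = -3 + V**2 - 4*V)
b(y, H) = 23 (b(y, H) = -6 + 29 = 23)
o(J, X) = 19 (o(J, X) = -4 + 23 = 19)
1/(-157861 + o(-436, -382)) = 1/(-157861 + 19) = 1/(-157842) = -1/157842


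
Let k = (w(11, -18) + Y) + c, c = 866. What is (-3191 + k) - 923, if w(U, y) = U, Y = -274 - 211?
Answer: -3722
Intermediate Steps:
Y = -485
k = 392 (k = (11 - 485) + 866 = -474 + 866 = 392)
(-3191 + k) - 923 = (-3191 + 392) - 923 = -2799 - 923 = -3722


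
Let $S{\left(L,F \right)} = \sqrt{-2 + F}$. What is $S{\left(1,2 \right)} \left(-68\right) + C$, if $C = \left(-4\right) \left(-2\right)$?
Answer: $8$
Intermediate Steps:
$C = 8$
$S{\left(1,2 \right)} \left(-68\right) + C = \sqrt{-2 + 2} \left(-68\right) + 8 = \sqrt{0} \left(-68\right) + 8 = 0 \left(-68\right) + 8 = 0 + 8 = 8$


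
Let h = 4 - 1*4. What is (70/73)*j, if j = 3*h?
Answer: 0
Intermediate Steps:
h = 0 (h = 4 - 4 = 0)
j = 0 (j = 3*0 = 0)
(70/73)*j = (70/73)*0 = 0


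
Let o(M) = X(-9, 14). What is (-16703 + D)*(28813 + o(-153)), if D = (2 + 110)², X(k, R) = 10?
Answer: -119874857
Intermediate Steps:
o(M) = 10
D = 12544 (D = 112² = 12544)
(-16703 + D)*(28813 + o(-153)) = (-16703 + 12544)*(28813 + 10) = -4159*28823 = -119874857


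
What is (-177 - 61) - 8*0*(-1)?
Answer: -238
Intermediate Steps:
(-177 - 61) - 8*0*(-1) = -238 - 0*(-1) = -238 - 1*0 = -238 + 0 = -238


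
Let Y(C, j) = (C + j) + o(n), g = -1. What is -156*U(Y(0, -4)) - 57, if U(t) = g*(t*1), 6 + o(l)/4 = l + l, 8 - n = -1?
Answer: 6807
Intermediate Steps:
n = 9 (n = 8 - 1*(-1) = 8 + 1 = 9)
o(l) = -24 + 8*l (o(l) = -24 + 4*(l + l) = -24 + 4*(2*l) = -24 + 8*l)
Y(C, j) = 48 + C + j (Y(C, j) = (C + j) + (-24 + 8*9) = (C + j) + (-24 + 72) = (C + j) + 48 = 48 + C + j)
U(t) = -t
-156*U(Y(0, -4)) - 57 = -(-156)*(48 + 0 - 4) - 57 = -(-156)*44 - 57 = -156*(-44) - 57 = 6864 - 57 = 6807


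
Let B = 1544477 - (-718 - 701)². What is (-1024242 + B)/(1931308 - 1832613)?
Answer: -1493326/98695 ≈ -15.131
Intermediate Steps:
B = -469084 (B = 1544477 - 1*(-1419)² = 1544477 - 1*2013561 = 1544477 - 2013561 = -469084)
(-1024242 + B)/(1931308 - 1832613) = (-1024242 - 469084)/(1931308 - 1832613) = -1493326/98695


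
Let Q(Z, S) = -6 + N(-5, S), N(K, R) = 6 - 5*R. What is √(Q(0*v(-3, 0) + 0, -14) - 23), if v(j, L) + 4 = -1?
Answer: √47 ≈ 6.8557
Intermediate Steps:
v(j, L) = -5 (v(j, L) = -4 - 1 = -5)
Q(Z, S) = -5*S (Q(Z, S) = -6 + (6 - 5*S) = -5*S)
√(Q(0*v(-3, 0) + 0, -14) - 23) = √(-5*(-14) - 23) = √(70 - 23) = √47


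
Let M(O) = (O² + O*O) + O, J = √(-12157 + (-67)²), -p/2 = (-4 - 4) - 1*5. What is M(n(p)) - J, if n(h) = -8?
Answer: 120 - 6*I*√213 ≈ 120.0 - 87.567*I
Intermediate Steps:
p = 26 (p = -2*((-4 - 4) - 1*5) = -2*(-8 - 5) = -2*(-13) = 26)
J = 6*I*√213 (J = √(-12157 + 4489) = √(-7668) = 6*I*√213 ≈ 87.567*I)
M(O) = O + 2*O² (M(O) = (O² + O²) + O = 2*O² + O = O + 2*O²)
M(n(p)) - J = -8*(1 + 2*(-8)) - 6*I*√213 = -8*(1 - 16) - 6*I*√213 = -8*(-15) - 6*I*√213 = 120 - 6*I*√213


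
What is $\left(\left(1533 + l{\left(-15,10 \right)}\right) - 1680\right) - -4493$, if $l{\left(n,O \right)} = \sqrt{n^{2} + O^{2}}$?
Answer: $4346 + 5 \sqrt{13} \approx 4364.0$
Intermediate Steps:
$l{\left(n,O \right)} = \sqrt{O^{2} + n^{2}}$
$\left(\left(1533 + l{\left(-15,10 \right)}\right) - 1680\right) - -4493 = \left(\left(1533 + \sqrt{10^{2} + \left(-15\right)^{2}}\right) - 1680\right) - -4493 = \left(\left(1533 + \sqrt{100 + 225}\right) - 1680\right) + 4493 = \left(\left(1533 + \sqrt{325}\right) - 1680\right) + 4493 = \left(\left(1533 + 5 \sqrt{13}\right) - 1680\right) + 4493 = \left(-147 + 5 \sqrt{13}\right) + 4493 = 4346 + 5 \sqrt{13}$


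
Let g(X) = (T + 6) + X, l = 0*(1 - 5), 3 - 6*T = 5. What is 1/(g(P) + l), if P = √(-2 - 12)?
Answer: 51/415 - 9*I*√14/415 ≈ 0.12289 - 0.081144*I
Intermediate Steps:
T = -⅓ (T = ½ - ⅙*5 = ½ - ⅚ = -⅓ ≈ -0.33333)
P = I*√14 (P = √(-14) = I*√14 ≈ 3.7417*I)
l = 0 (l = 0*(-4) = 0)
g(X) = 17/3 + X (g(X) = (-⅓ + 6) + X = 17/3 + X)
1/(g(P) + l) = 1/((17/3 + I*√14) + 0) = 1/(17/3 + I*√14)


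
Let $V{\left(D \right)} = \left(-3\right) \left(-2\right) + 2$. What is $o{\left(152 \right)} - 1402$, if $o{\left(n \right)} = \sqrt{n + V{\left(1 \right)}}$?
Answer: $-1402 + 4 \sqrt{10} \approx -1389.4$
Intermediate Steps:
$V{\left(D \right)} = 8$ ($V{\left(D \right)} = 6 + 2 = 8$)
$o{\left(n \right)} = \sqrt{8 + n}$ ($o{\left(n \right)} = \sqrt{n + 8} = \sqrt{8 + n}$)
$o{\left(152 \right)} - 1402 = \sqrt{8 + 152} - 1402 = \sqrt{160} - 1402 = 4 \sqrt{10} - 1402 = -1402 + 4 \sqrt{10}$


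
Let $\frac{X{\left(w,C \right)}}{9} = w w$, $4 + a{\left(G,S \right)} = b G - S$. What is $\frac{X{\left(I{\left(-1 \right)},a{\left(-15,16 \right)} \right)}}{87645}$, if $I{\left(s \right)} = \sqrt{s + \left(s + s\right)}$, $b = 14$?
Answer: $- \frac{9}{29215} \approx -0.00030806$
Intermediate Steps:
$I{\left(s \right)} = \sqrt{3} \sqrt{s}$ ($I{\left(s \right)} = \sqrt{s + 2 s} = \sqrt{3 s} = \sqrt{3} \sqrt{s}$)
$a{\left(G,S \right)} = -4 - S + 14 G$ ($a{\left(G,S \right)} = -4 + \left(14 G - S\right) = -4 + \left(- S + 14 G\right) = -4 - S + 14 G$)
$X{\left(w,C \right)} = 9 w^{2}$ ($X{\left(w,C \right)} = 9 w w = 9 w^{2}$)
$\frac{X{\left(I{\left(-1 \right)},a{\left(-15,16 \right)} \right)}}{87645} = \frac{9 \left(\sqrt{3} \sqrt{-1}\right)^{2}}{87645} = 9 \left(\sqrt{3} i\right)^{2} \cdot \frac{1}{87645} = 9 \left(i \sqrt{3}\right)^{2} \cdot \frac{1}{87645} = 9 \left(-3\right) \frac{1}{87645} = \left(-27\right) \frac{1}{87645} = - \frac{9}{29215}$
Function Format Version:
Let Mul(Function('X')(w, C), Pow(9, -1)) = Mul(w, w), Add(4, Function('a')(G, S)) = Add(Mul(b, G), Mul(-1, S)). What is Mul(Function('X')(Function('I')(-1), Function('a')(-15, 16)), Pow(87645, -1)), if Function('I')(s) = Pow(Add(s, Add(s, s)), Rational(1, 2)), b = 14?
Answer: Rational(-9, 29215) ≈ -0.00030806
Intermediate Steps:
Function('I')(s) = Mul(Pow(3, Rational(1, 2)), Pow(s, Rational(1, 2))) (Function('I')(s) = Pow(Add(s, Mul(2, s)), Rational(1, 2)) = Pow(Mul(3, s), Rational(1, 2)) = Mul(Pow(3, Rational(1, 2)), Pow(s, Rational(1, 2))))
Function('a')(G, S) = Add(-4, Mul(-1, S), Mul(14, G)) (Function('a')(G, S) = Add(-4, Add(Mul(14, G), Mul(-1, S))) = Add(-4, Add(Mul(-1, S), Mul(14, G))) = Add(-4, Mul(-1, S), Mul(14, G)))
Function('X')(w, C) = Mul(9, Pow(w, 2)) (Function('X')(w, C) = Mul(9, Mul(w, w)) = Mul(9, Pow(w, 2)))
Mul(Function('X')(Function('I')(-1), Function('a')(-15, 16)), Pow(87645, -1)) = Mul(Mul(9, Pow(Mul(Pow(3, Rational(1, 2)), Pow(-1, Rational(1, 2))), 2)), Pow(87645, -1)) = Mul(Mul(9, Pow(Mul(Pow(3, Rational(1, 2)), I), 2)), Rational(1, 87645)) = Mul(Mul(9, Pow(Mul(I, Pow(3, Rational(1, 2))), 2)), Rational(1, 87645)) = Mul(Mul(9, -3), Rational(1, 87645)) = Mul(-27, Rational(1, 87645)) = Rational(-9, 29215)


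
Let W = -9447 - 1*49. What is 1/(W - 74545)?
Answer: -1/84041 ≈ -1.1899e-5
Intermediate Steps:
W = -9496 (W = -9447 - 49 = -9496)
1/(W - 74545) = 1/(-9496 - 74545) = 1/(-84041) = -1/84041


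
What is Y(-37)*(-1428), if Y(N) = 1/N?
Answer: 1428/37 ≈ 38.595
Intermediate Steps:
Y(-37)*(-1428) = -1428/(-37) = -1/37*(-1428) = 1428/37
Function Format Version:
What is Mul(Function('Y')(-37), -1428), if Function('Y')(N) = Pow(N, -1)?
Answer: Rational(1428, 37) ≈ 38.595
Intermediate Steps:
Mul(Function('Y')(-37), -1428) = Mul(Pow(-37, -1), -1428) = Mul(Rational(-1, 37), -1428) = Rational(1428, 37)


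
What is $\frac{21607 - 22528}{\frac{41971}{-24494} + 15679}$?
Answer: $- \frac{22558974}{383999455} \approx -0.058747$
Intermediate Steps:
$\frac{21607 - 22528}{\frac{41971}{-24494} + 15679} = - \frac{921}{41971 \left(- \frac{1}{24494}\right) + 15679} = - \frac{921}{- \frac{41971}{24494} + 15679} = - \frac{921}{\frac{383999455}{24494}} = \left(-921\right) \frac{24494}{383999455} = - \frac{22558974}{383999455}$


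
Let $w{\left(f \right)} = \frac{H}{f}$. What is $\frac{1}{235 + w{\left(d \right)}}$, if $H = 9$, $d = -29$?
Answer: $\frac{29}{6806} \approx 0.0042609$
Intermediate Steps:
$w{\left(f \right)} = \frac{9}{f}$
$\frac{1}{235 + w{\left(d \right)}} = \frac{1}{235 + \frac{9}{-29}} = \frac{1}{235 + 9 \left(- \frac{1}{29}\right)} = \frac{1}{235 - \frac{9}{29}} = \frac{1}{\frac{6806}{29}} = \frac{29}{6806}$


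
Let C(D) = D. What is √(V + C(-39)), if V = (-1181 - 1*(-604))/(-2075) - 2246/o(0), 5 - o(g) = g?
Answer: 7*I*√1714946/415 ≈ 22.089*I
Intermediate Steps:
o(g) = 5 - g
V = -931513/2075 (V = (-1181 - 1*(-604))/(-2075) - 2246/(5 - 1*0) = (-1181 + 604)*(-1/2075) - 2246/(5 + 0) = -577*(-1/2075) - 2246/5 = 577/2075 - 2246*⅕ = 577/2075 - 2246/5 = -931513/2075 ≈ -448.92)
√(V + C(-39)) = √(-931513/2075 - 39) = √(-1012438/2075) = 7*I*√1714946/415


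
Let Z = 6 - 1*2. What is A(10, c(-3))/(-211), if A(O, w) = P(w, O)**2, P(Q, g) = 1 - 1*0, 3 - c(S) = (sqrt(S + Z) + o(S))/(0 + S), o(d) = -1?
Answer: -1/211 ≈ -0.0047393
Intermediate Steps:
Z = 4 (Z = 6 - 2 = 4)
c(S) = 3 - (-1 + sqrt(4 + S))/S (c(S) = 3 - (sqrt(S + 4) - 1)/(0 + S) = 3 - (sqrt(4 + S) - 1)/S = 3 - (-1 + sqrt(4 + S))/S)
P(Q, g) = 1 (P(Q, g) = 1 + 0 = 1)
A(O, w) = 1 (A(O, w) = 1**2 = 1)
A(10, c(-3))/(-211) = 1/(-211) = 1*(-1/211) = -1/211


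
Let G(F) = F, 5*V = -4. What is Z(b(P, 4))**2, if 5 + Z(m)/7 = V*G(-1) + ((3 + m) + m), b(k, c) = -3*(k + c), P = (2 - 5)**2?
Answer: 7683984/25 ≈ 3.0736e+5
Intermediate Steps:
V = -4/5 (V = (1/5)*(-4) = -4/5 ≈ -0.80000)
P = 9 (P = (-3)**2 = 9)
b(k, c) = -3*c - 3*k (b(k, c) = -3*(c + k) = -3*c - 3*k)
Z(m) = -42/5 + 14*m (Z(m) = -35 + 7*(-4/5*(-1) + ((3 + m) + m)) = -35 + 7*(4/5 + (3 + 2*m)) = -35 + 7*(19/5 + 2*m) = -35 + (133/5 + 14*m) = -42/5 + 14*m)
Z(b(P, 4))**2 = (-42/5 + 14*(-3*4 - 3*9))**2 = (-42/5 + 14*(-12 - 27))**2 = (-42/5 + 14*(-39))**2 = (-42/5 - 546)**2 = (-2772/5)**2 = 7683984/25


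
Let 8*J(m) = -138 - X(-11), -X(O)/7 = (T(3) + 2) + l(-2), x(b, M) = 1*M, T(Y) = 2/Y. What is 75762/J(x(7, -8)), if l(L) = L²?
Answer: -909144/137 ≈ -6636.1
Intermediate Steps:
x(b, M) = M
X(O) = -140/3 (X(O) = -7*((2/3 + 2) + (-2)²) = -7*((2*(⅓) + 2) + 4) = -7*((⅔ + 2) + 4) = -7*(8/3 + 4) = -7*20/3 = -140/3)
J(m) = -137/12 (J(m) = (-138 - 1*(-140/3))/8 = (-138 + 140/3)/8 = (⅛)*(-274/3) = -137/12)
75762/J(x(7, -8)) = 75762/(-137/12) = 75762*(-12/137) = -909144/137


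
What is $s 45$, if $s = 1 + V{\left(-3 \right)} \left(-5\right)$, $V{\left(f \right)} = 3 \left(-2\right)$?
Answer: $1395$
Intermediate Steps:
$V{\left(f \right)} = -6$
$s = 31$ ($s = 1 - -30 = 1 + 30 = 31$)
$s 45 = 31 \cdot 45 = 1395$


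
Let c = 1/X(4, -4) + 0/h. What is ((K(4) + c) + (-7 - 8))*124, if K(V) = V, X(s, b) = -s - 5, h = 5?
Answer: -12400/9 ≈ -1377.8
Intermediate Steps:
X(s, b) = -5 - s
c = -⅑ (c = 1/(-5 - 1*4) + 0/5 = 1/(-5 - 4) + 0*(⅕) = 1/(-9) + 0 = 1*(-⅑) + 0 = -⅑ + 0 = -⅑ ≈ -0.11111)
((K(4) + c) + (-7 - 8))*124 = ((4 - ⅑) + (-7 - 8))*124 = (35/9 - 15)*124 = -100/9*124 = -12400/9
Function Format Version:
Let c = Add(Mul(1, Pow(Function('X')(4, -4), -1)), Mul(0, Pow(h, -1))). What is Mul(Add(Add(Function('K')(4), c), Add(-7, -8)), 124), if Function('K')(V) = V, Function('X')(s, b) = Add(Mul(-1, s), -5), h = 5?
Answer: Rational(-12400, 9) ≈ -1377.8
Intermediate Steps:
Function('X')(s, b) = Add(-5, Mul(-1, s))
c = Rational(-1, 9) (c = Add(Mul(1, Pow(Add(-5, Mul(-1, 4)), -1)), Mul(0, Pow(5, -1))) = Add(Mul(1, Pow(Add(-5, -4), -1)), Mul(0, Rational(1, 5))) = Add(Mul(1, Pow(-9, -1)), 0) = Add(Mul(1, Rational(-1, 9)), 0) = Add(Rational(-1, 9), 0) = Rational(-1, 9) ≈ -0.11111)
Mul(Add(Add(Function('K')(4), c), Add(-7, -8)), 124) = Mul(Add(Add(4, Rational(-1, 9)), Add(-7, -8)), 124) = Mul(Add(Rational(35, 9), -15), 124) = Mul(Rational(-100, 9), 124) = Rational(-12400, 9)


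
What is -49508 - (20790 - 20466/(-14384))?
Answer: -505593449/7192 ≈ -70299.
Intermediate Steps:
-49508 - (20790 - 20466/(-14384)) = -49508 - (20790 - 20466*(-1/14384)) = -49508 - (20790 + 10233/7192) = -49508 - 1*149531913/7192 = -49508 - 149531913/7192 = -505593449/7192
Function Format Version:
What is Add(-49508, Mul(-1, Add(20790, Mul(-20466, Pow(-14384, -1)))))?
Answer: Rational(-505593449, 7192) ≈ -70299.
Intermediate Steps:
Add(-49508, Mul(-1, Add(20790, Mul(-20466, Pow(-14384, -1))))) = Add(-49508, Mul(-1, Add(20790, Mul(-20466, Rational(-1, 14384))))) = Add(-49508, Mul(-1, Add(20790, Rational(10233, 7192)))) = Add(-49508, Mul(-1, Rational(149531913, 7192))) = Add(-49508, Rational(-149531913, 7192)) = Rational(-505593449, 7192)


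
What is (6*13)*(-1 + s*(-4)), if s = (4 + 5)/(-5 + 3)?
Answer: 1326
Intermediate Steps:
s = -9/2 (s = 9/(-2) = 9*(-½) = -9/2 ≈ -4.5000)
(6*13)*(-1 + s*(-4)) = (6*13)*(-1 - 9/2*(-4)) = 78*(-1 + 18) = 78*17 = 1326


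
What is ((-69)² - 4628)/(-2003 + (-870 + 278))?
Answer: -133/2595 ≈ -0.051252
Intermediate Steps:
((-69)² - 4628)/(-2003 + (-870 + 278)) = (4761 - 4628)/(-2003 - 592) = 133/(-2595) = 133*(-1/2595) = -133/2595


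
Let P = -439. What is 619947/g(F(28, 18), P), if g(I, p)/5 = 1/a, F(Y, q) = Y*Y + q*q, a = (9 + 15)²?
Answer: 357089472/5 ≈ 7.1418e+7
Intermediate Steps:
a = 576 (a = 24² = 576)
F(Y, q) = Y² + q²
g(I, p) = 5/576
619947/g(F(28, 18), P) = 619947/(5/576) = 619947*(576/5) = 357089472/5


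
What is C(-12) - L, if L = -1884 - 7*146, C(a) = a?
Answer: 2894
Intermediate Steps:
L = -2906 (L = -1884 - 1022 = -2906)
C(-12) - L = -12 - 1*(-2906) = -12 + 2906 = 2894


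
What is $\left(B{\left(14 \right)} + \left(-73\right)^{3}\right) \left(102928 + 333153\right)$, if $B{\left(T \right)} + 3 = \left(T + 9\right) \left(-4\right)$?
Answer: $-169684350072$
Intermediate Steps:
$B{\left(T \right)} = -39 - 4 T$ ($B{\left(T \right)} = -3 + \left(T + 9\right) \left(-4\right) = -3 + \left(9 + T\right) \left(-4\right) = -3 - \left(36 + 4 T\right) = -39 - 4 T$)
$\left(B{\left(14 \right)} + \left(-73\right)^{3}\right) \left(102928 + 333153\right) = \left(\left(-39 - 56\right) + \left(-73\right)^{3}\right) \left(102928 + 333153\right) = \left(\left(-39 - 56\right) - 389017\right) 436081 = \left(-95 - 389017\right) 436081 = \left(-389112\right) 436081 = -169684350072$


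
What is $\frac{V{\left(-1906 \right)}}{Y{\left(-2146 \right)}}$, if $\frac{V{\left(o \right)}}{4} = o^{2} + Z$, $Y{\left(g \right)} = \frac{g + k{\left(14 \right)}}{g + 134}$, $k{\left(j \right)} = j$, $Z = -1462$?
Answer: $\frac{7306324488}{533} \approx 1.3708 \cdot 10^{7}$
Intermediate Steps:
$Y{\left(g \right)} = \frac{14 + g}{134 + g}$ ($Y{\left(g \right)} = \frac{g + 14}{g + 134} = \frac{14 + g}{134 + g}$)
$V{\left(o \right)} = -5848 + 4 o^{2}$ ($V{\left(o \right)} = 4 \left(o^{2} - 1462\right) = 4 \left(-1462 + o^{2}\right) = -5848 + 4 o^{2}$)
$\frac{V{\left(-1906 \right)}}{Y{\left(-2146 \right)}} = \frac{-5848 + 4 \left(-1906\right)^{2}}{\frac{1}{134 - 2146} \left(14 - 2146\right)} = \frac{-5848 + 4 \cdot 3632836}{\frac{1}{-2012} \left(-2132\right)} = \frac{-5848 + 14531344}{\left(- \frac{1}{2012}\right) \left(-2132\right)} = \frac{14525496}{\frac{533}{503}} = 14525496 \cdot \frac{503}{533} = \frac{7306324488}{533}$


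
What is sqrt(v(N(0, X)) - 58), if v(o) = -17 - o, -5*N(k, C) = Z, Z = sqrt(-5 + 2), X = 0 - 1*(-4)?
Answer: sqrt(-1875 + 5*I*sqrt(3))/5 ≈ 0.02 + 8.6603*I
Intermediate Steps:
X = 4 (X = 0 + 4 = 4)
Z = I*sqrt(3) (Z = sqrt(-3) = I*sqrt(3) ≈ 1.732*I)
N(k, C) = -I*sqrt(3)/5
sqrt(v(N(0, X)) - 58) = sqrt((-17 - (-1)*I*sqrt(3)/5) - 58) = sqrt((-17 + I*sqrt(3)/5) - 58) = sqrt(-75 + I*sqrt(3)/5)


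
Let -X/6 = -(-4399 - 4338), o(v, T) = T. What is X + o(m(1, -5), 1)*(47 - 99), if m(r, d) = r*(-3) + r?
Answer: -52474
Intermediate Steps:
m(r, d) = -2*r (m(r, d) = -3*r + r = -2*r)
X = -52422 (X = -(-6)*(-4399 - 4338) = -(-6)*(-8737) = -6*8737 = -52422)
X + o(m(1, -5), 1)*(47 - 99) = -52422 + 1*(47 - 99) = -52422 + 1*(-52) = -52422 - 52 = -52474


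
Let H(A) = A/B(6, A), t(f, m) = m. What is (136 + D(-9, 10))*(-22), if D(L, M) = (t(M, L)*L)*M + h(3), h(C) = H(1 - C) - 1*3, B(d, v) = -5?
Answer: -103774/5 ≈ -20755.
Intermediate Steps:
H(A) = -A/5 (H(A) = A/(-5) = A*(-⅕) = -A/5)
h(C) = -16/5 + C/5 (h(C) = -(1 - C)/5 - 1*3 = (-⅕ + C/5) - 3 = -16/5 + C/5)
D(L, M) = -13/5 + M*L² (D(L, M) = (L*L)*M + (-16/5 + (⅕)*3) = L²*M + (-16/5 + ⅗) = M*L² - 13/5 = -13/5 + M*L²)
(136 + D(-9, 10))*(-22) = (136 + (-13/5 + 10*(-9)²))*(-22) = (136 + (-13/5 + 10*81))*(-22) = (136 + (-13/5 + 810))*(-22) = (136 + 4037/5)*(-22) = (4717/5)*(-22) = -103774/5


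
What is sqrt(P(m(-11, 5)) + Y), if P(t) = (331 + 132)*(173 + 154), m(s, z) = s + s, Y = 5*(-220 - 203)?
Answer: sqrt(149286) ≈ 386.38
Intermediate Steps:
Y = -2115 (Y = 5*(-423) = -2115)
m(s, z) = 2*s
P(t) = 151401 (P(t) = 463*327 = 151401)
sqrt(P(m(-11, 5)) + Y) = sqrt(151401 - 2115) = sqrt(149286)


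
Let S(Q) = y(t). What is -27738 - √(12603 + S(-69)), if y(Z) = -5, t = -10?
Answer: -27738 - √12598 ≈ -27850.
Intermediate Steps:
S(Q) = -5
-27738 - √(12603 + S(-69)) = -27738 - √(12603 - 5) = -27738 - √12598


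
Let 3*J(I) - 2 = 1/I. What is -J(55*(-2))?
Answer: -73/110 ≈ -0.66364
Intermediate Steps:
J(I) = ⅔ + 1/(3*I)
-J(55*(-2)) = -(1 + 2*(55*(-2)))/(3*(55*(-2))) = -(1 + 2*(-110))/(3*(-110)) = -(-1)*(1 - 220)/(3*110) = -(-1)*(-219)/(3*110) = -1*73/110 = -73/110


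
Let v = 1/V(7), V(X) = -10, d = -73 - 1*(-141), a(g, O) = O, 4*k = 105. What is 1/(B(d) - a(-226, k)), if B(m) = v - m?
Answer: -20/1887 ≈ -0.010599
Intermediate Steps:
k = 105/4 (k = (¼)*105 = 105/4 ≈ 26.250)
d = 68 (d = -73 + 141 = 68)
v = -⅒ (v = 1/(-10) = -⅒ ≈ -0.10000)
B(m) = -⅒ - m
1/(B(d) - a(-226, k)) = 1/((-⅒ - 1*68) - 1*105/4) = 1/((-⅒ - 68) - 105/4) = 1/(-681/10 - 105/4) = 1/(-1887/20) = -20/1887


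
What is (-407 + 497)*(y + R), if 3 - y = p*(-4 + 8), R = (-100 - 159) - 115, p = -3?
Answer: -32310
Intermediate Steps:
R = -374 (R = -259 - 115 = -374)
y = 15 (y = 3 - (-3)*(-4 + 8) = 3 - (-3)*4 = 3 - 1*(-12) = 3 + 12 = 15)
(-407 + 497)*(y + R) = (-407 + 497)*(15 - 374) = 90*(-359) = -32310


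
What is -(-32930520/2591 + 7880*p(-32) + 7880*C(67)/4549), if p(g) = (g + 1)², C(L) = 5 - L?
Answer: -89104015545680/11786459 ≈ -7.5599e+6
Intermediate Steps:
p(g) = (1 + g)²
-(-32930520/2591 + 7880*p(-32) + 7880*C(67)/4549) = -(-32930520/2591 + 7880*(1 - 32)² + 7880*(5 - 1*67)/4549) = -(19587883360/2591 + 7880*(5 - 67)*(1/4549)) = -(19587883360/2591 - 488560/4549) = -7880/(1/(961 + (-62/4549 - 4179/2591))) = -7880/(1/(961 - 19170913/11786459)) = -7880/(1/(11307616186/11786459)) = -7880/11786459/11307616186 = -7880*11307616186/11786459 = -89104015545680/11786459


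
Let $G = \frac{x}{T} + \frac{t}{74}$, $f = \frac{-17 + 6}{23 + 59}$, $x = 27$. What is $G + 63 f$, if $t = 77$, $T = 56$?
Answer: $- \frac{588593}{84952} \approx -6.9285$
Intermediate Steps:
$f = - \frac{11}{82} \approx -0.13415$
$G = \frac{3155}{2072}$ ($G = \frac{27}{56} + \frac{77}{74} = \frac{3155}{2072} \approx 1.5227$)
$G + 63 f = \frac{3155}{2072} + 63 \left(- \frac{11}{82}\right) = \frac{3155}{2072} - \frac{693}{82} = - \frac{588593}{84952}$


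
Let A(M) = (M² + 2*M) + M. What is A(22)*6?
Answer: 3300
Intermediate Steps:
A(M) = M² + 3*M
A(22)*6 = (22*(3 + 22))*6 = (22*25)*6 = 550*6 = 3300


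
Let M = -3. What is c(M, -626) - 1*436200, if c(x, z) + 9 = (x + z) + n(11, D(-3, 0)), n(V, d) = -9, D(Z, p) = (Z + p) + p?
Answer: -436847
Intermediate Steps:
D(Z, p) = Z + 2*p
c(x, z) = -18 + x + z (c(x, z) = -9 + ((x + z) - 9) = -9 + (-9 + x + z) = -18 + x + z)
c(M, -626) - 1*436200 = (-18 - 3 - 626) - 1*436200 = -647 - 436200 = -436847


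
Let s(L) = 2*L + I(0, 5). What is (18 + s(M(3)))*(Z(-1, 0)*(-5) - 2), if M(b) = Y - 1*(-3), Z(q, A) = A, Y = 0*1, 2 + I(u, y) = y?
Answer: -54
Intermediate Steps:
I(u, y) = -2 + y
Y = 0
M(b) = 3 (M(b) = 0 - 1*(-3) = 0 + 3 = 3)
s(L) = 3 + 2*L (s(L) = 2*L + (-2 + 5) = 2*L + 3 = 3 + 2*L)
(18 + s(M(3)))*(Z(-1, 0)*(-5) - 2) = (18 + (3 + 2*3))*(0*(-5) - 2) = (18 + (3 + 6))*(0 - 2) = (18 + 9)*(-2) = 27*(-2) = -54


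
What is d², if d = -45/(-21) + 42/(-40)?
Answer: 23409/19600 ≈ 1.1943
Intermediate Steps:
d = 153/140 (d = -45*(-1/21) + 42*(-1/40) = 15/7 - 21/20 = 153/140 ≈ 1.0929)
d² = (153/140)² = 23409/19600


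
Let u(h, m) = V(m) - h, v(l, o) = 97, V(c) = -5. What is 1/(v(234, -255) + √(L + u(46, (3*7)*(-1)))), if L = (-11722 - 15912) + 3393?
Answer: 97/33701 - 2*I*√6073/33701 ≈ 0.0028783 - 0.0046248*I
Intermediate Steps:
L = -24241 (L = -27634 + 3393 = -24241)
u(h, m) = -5 - h
1/(v(234, -255) + √(L + u(46, (3*7)*(-1)))) = 1/(97 + √(-24241 + (-5 - 1*46))) = 1/(97 + √(-24241 + (-5 - 46))) = 1/(97 + √(-24241 - 51)) = 1/(97 + √(-24292)) = 1/(97 + 2*I*√6073)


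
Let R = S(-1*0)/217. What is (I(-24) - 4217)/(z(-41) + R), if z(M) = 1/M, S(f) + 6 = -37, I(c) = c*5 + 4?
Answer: 38550701/1980 ≈ 19470.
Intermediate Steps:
I(c) = 4 + 5*c (I(c) = 5*c + 4 = 4 + 5*c)
S(f) = -43 (S(f) = -6 - 37 = -43)
R = -43/217 ≈ -0.19816
(I(-24) - 4217)/(z(-41) + R) = ((4 + 5*(-24)) - 4217)/(1/(-41) - 43/217) = ((4 - 120) - 4217)/(-1/41 - 43/217) = (-116 - 4217)/(-1980/8897) = -4333*(-8897/1980) = 38550701/1980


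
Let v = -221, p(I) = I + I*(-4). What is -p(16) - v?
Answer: 269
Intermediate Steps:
p(I) = -3*I (p(I) = I - 4*I = -3*I)
-p(16) - v = -(-3)*16 - 1*(-221) = -1*(-48) + 221 = 48 + 221 = 269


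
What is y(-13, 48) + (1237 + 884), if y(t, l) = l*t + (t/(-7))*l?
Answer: 11103/7 ≈ 1586.1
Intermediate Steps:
y(t, l) = 6*l*t/7 (y(t, l) = l*t + (t*(-1/7))*l = l*t + (-t/7)*l = l*t - l*t/7 = 6*l*t/7)
y(-13, 48) + (1237 + 884) = (6/7)*48*(-13) + (1237 + 884) = -3744/7 + 2121 = 11103/7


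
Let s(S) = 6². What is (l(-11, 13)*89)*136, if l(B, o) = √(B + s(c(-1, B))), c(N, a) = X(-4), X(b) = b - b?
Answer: 60520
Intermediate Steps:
X(b) = 0
c(N, a) = 0
s(S) = 36
l(B, o) = √(36 + B) (l(B, o) = √(B + 36) = √(36 + B))
(l(-11, 13)*89)*136 = (√(36 - 11)*89)*136 = (√25*89)*136 = (5*89)*136 = 445*136 = 60520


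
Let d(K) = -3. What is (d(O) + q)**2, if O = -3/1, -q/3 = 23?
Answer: 5184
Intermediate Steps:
q = -69 (q = -3*23 = -69)
O = -3 (O = -3*1 = -3)
(d(O) + q)**2 = (-3 - 69)**2 = (-72)**2 = 5184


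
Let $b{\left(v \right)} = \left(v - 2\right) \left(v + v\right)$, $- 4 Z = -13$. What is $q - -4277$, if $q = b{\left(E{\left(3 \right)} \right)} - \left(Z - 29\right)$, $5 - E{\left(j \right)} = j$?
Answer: $\frac{17211}{4} \approx 4302.8$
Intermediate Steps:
$Z = \frac{13}{4}$ ($Z = \left(- \frac{1}{4}\right) \left(-13\right) = \frac{13}{4} \approx 3.25$)
$E{\left(j \right)} = 5 - j$
$b{\left(v \right)} = 2 v \left(-2 + v\right)$ ($b{\left(v \right)} = \left(-2 + v\right) 2 v = 2 v \left(-2 + v\right)$)
$q = \frac{103}{4}$ ($q = 2 \left(5 - 3\right) \left(-2 + \left(5 - 3\right)\right) - \left(\frac{13}{4} - 29\right) = 2 \left(5 - 3\right) \left(-2 + \left(5 - 3\right)\right) - - \frac{103}{4} = 2 \cdot 2 \left(-2 + 2\right) + \frac{103}{4} = 2 \cdot 2 \cdot 0 + \frac{103}{4} = 0 + \frac{103}{4} = \frac{103}{4} \approx 25.75$)
$q - -4277 = \frac{103}{4} - -4277 = \frac{103}{4} + 4277 = \frac{17211}{4}$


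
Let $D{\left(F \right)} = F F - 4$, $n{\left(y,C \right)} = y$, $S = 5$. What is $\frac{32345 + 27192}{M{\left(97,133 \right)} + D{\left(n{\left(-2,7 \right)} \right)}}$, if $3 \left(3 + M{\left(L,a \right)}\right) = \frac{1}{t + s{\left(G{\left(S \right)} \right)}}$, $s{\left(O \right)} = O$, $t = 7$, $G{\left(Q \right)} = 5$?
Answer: $- \frac{2143332}{107} \approx -20031.0$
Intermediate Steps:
$M{\left(L,a \right)} = - \frac{107}{36}$ ($M{\left(L,a \right)} = -3 + \frac{1}{3 \left(7 + 5\right)} = -3 + \frac{1}{3 \cdot 12} = -3 + \frac{1}{3} \cdot \frac{1}{12} = -3 + \frac{1}{36} = - \frac{107}{36}$)
$D{\left(F \right)} = -4 + F^{2}$ ($D{\left(F \right)} = F^{2} - 4 = -4 + F^{2}$)
$\frac{32345 + 27192}{M{\left(97,133 \right)} + D{\left(n{\left(-2,7 \right)} \right)}} = \frac{32345 + 27192}{- \frac{107}{36} - \left(4 - \left(-2\right)^{2}\right)} = \frac{59537}{- \frac{107}{36} + \left(-4 + 4\right)} = \frac{59537}{- \frac{107}{36} + 0} = \frac{59537}{- \frac{107}{36}} = 59537 \left(- \frac{36}{107}\right) = - \frac{2143332}{107}$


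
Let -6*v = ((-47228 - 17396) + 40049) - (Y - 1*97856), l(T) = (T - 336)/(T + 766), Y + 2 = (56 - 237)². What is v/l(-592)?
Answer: 20261/16 ≈ 1266.3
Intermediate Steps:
Y = 32759 (Y = -2 + (56 - 237)² = -2 + (-181)² = -2 + 32761 = 32759)
l(T) = (-336 + T)/(766 + T)
v = -20261/3 (v = -(((-47228 - 17396) + 40049) - (32759 - 1*97856))/6 = -((-64624 + 40049) - (32759 - 97856))/6 = -(-24575 - 1*(-65097))/6 = -(-24575 + 65097)/6 = -⅙*40522 = -20261/3 ≈ -6753.7)
v/l(-592) = -20261*(766 - 592)/(-336 - 592)/3 = -20261/(3*(-928/174)) = -20261/(3*((1/174)*(-928))) = -20261/(3*(-16/3)) = -20261/3*(-3/16) = 20261/16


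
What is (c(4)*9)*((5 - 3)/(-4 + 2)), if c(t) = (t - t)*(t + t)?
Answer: 0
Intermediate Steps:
c(t) = 0 (c(t) = 0*(2*t) = 0)
(c(4)*9)*((5 - 3)/(-4 + 2)) = (0*9)*((5 - 3)/(-4 + 2)) = 0*(2/(-2)) = 0*(2*(-½)) = 0*(-1) = 0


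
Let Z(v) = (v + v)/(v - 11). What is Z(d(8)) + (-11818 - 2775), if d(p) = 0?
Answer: -14593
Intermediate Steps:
Z(v) = 2*v/(-11 + v) (Z(v) = (2*v)/(-11 + v) = 2*v/(-11 + v))
Z(d(8)) + (-11818 - 2775) = 2*0/(-11 + 0) + (-11818 - 2775) = 2*0/(-11) - 14593 = 2*0*(-1/11) - 14593 = 0 - 14593 = -14593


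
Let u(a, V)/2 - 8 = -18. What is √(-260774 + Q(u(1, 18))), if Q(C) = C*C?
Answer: I*√260374 ≈ 510.27*I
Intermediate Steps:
u(a, V) = -20 (u(a, V) = 16 + 2*(-18) = 16 - 36 = -20)
Q(C) = C²
√(-260774 + Q(u(1, 18))) = √(-260774 + (-20)²) = √(-260774 + 400) = √(-260374) = I*√260374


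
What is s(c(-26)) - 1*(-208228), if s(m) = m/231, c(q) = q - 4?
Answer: 16033546/77 ≈ 2.0823e+5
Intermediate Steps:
c(q) = -4 + q
s(m) = m/231 (s(m) = m*(1/231) = m/231)
s(c(-26)) - 1*(-208228) = (-4 - 26)/231 - 1*(-208228) = (1/231)*(-30) + 208228 = -10/77 + 208228 = 16033546/77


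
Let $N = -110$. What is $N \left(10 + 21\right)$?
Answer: $-3410$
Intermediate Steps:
$N \left(10 + 21\right) = - 110 \left(10 + 21\right) = \left(-110\right) 31 = -3410$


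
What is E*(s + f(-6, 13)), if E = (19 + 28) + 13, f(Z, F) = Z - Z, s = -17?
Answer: -1020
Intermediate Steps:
f(Z, F) = 0
E = 60 (E = 47 + 13 = 60)
E*(s + f(-6, 13)) = 60*(-17 + 0) = 60*(-17) = -1020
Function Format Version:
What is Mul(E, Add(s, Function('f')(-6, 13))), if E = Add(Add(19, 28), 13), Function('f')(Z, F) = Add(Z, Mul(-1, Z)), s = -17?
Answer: -1020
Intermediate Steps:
Function('f')(Z, F) = 0
E = 60 (E = Add(47, 13) = 60)
Mul(E, Add(s, Function('f')(-6, 13))) = Mul(60, Add(-17, 0)) = Mul(60, -17) = -1020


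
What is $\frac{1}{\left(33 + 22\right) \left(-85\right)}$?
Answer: $- \frac{1}{4675} \approx -0.0002139$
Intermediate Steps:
$\frac{1}{\left(33 + 22\right) \left(-85\right)} = \frac{1}{55 \left(-85\right)} = \frac{1}{-4675} = - \frac{1}{4675}$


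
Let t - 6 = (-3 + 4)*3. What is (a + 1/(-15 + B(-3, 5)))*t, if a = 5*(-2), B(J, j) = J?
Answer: -181/2 ≈ -90.500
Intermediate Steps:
a = -10
t = 9 (t = 6 + (-3 + 4)*3 = 6 + 1*3 = 6 + 3 = 9)
(a + 1/(-15 + B(-3, 5)))*t = (-10 + 1/(-15 - 3))*9 = (-10 + 1/(-18))*9 = (-10 - 1/18)*9 = -181/18*9 = -181/2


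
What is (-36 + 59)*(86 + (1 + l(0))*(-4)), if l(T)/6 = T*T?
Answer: 1886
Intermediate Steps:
l(T) = 6*T² (l(T) = 6*(T*T) = 6*T²)
(-36 + 59)*(86 + (1 + l(0))*(-4)) = (-36 + 59)*(86 + (1 + 6*0²)*(-4)) = 23*(86 + (1 + 6*0)*(-4)) = 23*(86 + (1 + 0)*(-4)) = 23*(86 + 1*(-4)) = 23*(86 - 4) = 23*82 = 1886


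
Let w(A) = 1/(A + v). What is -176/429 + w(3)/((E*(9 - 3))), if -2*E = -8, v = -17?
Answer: -1805/4368 ≈ -0.41323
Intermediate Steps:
E = 4 (E = -½*(-8) = 4)
w(A) = 1/(-17 + A) (w(A) = 1/(A - 17) = 1/(-17 + A))
-176/429 + w(3)/((E*(9 - 3))) = -176/429 + 1/((-17 + 3)*((4*(9 - 3)))) = -176*1/429 + 1/((-14)*((4*6))) = -16/39 - 1/14/24 = -16/39 - 1/14*1/24 = -16/39 - 1/336 = -1805/4368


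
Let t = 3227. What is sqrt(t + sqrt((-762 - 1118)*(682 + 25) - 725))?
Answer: sqrt(3227 + 3*I*sqrt(147765)) ≈ 57.68 + 9.9967*I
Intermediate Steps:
sqrt(t + sqrt((-762 - 1118)*(682 + 25) - 725)) = sqrt(3227 + sqrt((-762 - 1118)*(682 + 25) - 725)) = sqrt(3227 + sqrt(-1880*707 - 725)) = sqrt(3227 + sqrt(-1329160 - 725)) = sqrt(3227 + sqrt(-1329885)) = sqrt(3227 + 3*I*sqrt(147765))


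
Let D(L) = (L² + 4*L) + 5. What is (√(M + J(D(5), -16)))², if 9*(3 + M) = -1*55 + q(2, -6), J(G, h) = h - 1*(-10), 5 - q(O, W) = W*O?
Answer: -119/9 ≈ -13.222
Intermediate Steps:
D(L) = 5 + L² + 4*L
q(O, W) = 5 - O*W (q(O, W) = 5 - W*O = 5 - O*W)
J(G, h) = 10 + h (J(G, h) = h + 10 = 10 + h)
M = -65/9 (M = -3 + (-1*55 + (5 - 1*2*(-6)))/9 = -3 + (-55 + (5 + 12))/9 = -3 + (-55 + 17)/9 = -3 + (⅑)*(-38) = -3 - 38/9 = -65/9 ≈ -7.2222)
(√(M + J(D(5), -16)))² = (√(-65/9 + (10 - 16)))² = (√(-65/9 - 6))² = (√(-119/9))² = (I*√119/3)² = -119/9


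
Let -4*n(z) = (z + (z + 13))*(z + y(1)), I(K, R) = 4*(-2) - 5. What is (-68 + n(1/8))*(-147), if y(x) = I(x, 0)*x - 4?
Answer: 227703/128 ≈ 1778.9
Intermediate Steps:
I(K, R) = -13 (I(K, R) = -8 - 5 = -13)
y(x) = -4 - 13*x (y(x) = -13*x - 4 = -4 - 13*x)
n(z) = -(-17 + z)*(13 + 2*z)/4 (n(z) = -(z + (z + 13))*(z + (-4 - 13*1))/4 = -(z + (13 + z))*(z + (-4 - 13))/4 = -(13 + 2*z)*(z - 17)/4 = -(13 + 2*z)*(-17 + z)/4 = -(-17 + z)*(13 + 2*z)/4)
(-68 + n(1/8))*(-147) = (-68 + (221/4 - (1/8)**2/2 + (21/4)/8))*(-147) = (-68 + (221/4 - (1/8)**2/2 + (21/4)*(1/8)))*(-147) = (-68 + (221/4 - 1/2*1/64 + 21/32))*(-147) = (-68 + (221/4 - 1/128 + 21/32))*(-147) = (-68 + 7155/128)*(-147) = -1549/128*(-147) = 227703/128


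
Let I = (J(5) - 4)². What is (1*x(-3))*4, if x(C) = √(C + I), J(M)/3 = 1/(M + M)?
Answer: 2*√1069/5 ≈ 13.078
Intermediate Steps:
J(M) = 3/(2*M) (J(M) = 3/(M + M) = 3/((2*M)) = 3*(1/(2*M)) = 3/(2*M))
I = 1369/100 (I = ((3/2)/5 - 4)² = ((3/2)*(⅕) - 4)² = (3/10 - 4)² = (-37/10)² = 1369/100 ≈ 13.690)
x(C) = √(1369/100 + C) (x(C) = √(C + 1369/100) = √(1369/100 + C))
(1*x(-3))*4 = (1*(√(1369 + 100*(-3))/10))*4 = (1*(√(1369 - 300)/10))*4 = (1*(√1069/10))*4 = (√1069/10)*4 = 2*√1069/5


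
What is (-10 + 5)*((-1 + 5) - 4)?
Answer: 0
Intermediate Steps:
(-10 + 5)*((-1 + 5) - 4) = -5*(4 - 4) = -5*0 = 0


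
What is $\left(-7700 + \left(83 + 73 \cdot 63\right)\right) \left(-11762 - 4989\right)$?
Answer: $50554518$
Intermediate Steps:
$\left(-7700 + \left(83 + 73 \cdot 63\right)\right) \left(-11762 - 4989\right) = \left(-7700 + \left(83 + 4599\right)\right) \left(-16751\right) = \left(-7700 + 4682\right) \left(-16751\right) = \left(-3018\right) \left(-16751\right) = 50554518$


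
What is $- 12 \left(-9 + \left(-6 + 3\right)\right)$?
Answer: $144$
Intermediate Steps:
$- 12 \left(-9 + \left(-6 + 3\right)\right) = - 12 \left(-9 - 3\right) = \left(-12\right) \left(-12\right) = 144$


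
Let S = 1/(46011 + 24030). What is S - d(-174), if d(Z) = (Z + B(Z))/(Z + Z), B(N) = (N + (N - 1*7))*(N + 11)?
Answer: 448970631/2708252 ≈ 165.78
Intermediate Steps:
B(N) = (-7 + 2*N)*(11 + N) (B(N) = (N + (N - 7))*(11 + N) = (N + (-7 + N))*(11 + N) = (-7 + 2*N)*(11 + N))
d(Z) = (-77 + 2*Z² + 16*Z)/(2*Z) (d(Z) = (Z + (-77 + 2*Z² + 15*Z))/(Z + Z) = (-77 + 2*Z² + 16*Z)/((2*Z)) = (-77 + 2*Z² + 16*Z)*(1/(2*Z)) = (-77 + 2*Z² + 16*Z)/(2*Z))
S = 1/70041 ≈ 1.4277e-5
S - d(-174) = 1/70041 - (8 - 174 - 77/2/(-174)) = 1/70041 - (8 - 174 - 77/2*(-1/174)) = 1/70041 - (8 - 174 + 77/348) = 1/70041 - 1*(-57691/348) = 1/70041 + 57691/348 = 448970631/2708252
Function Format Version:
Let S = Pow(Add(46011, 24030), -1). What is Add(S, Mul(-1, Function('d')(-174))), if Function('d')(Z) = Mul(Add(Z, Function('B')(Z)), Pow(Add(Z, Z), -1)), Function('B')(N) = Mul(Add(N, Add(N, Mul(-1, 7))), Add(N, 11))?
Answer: Rational(448970631, 2708252) ≈ 165.78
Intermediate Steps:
Function('B')(N) = Mul(Add(-7, Mul(2, N)), Add(11, N)) (Function('B')(N) = Mul(Add(N, Add(N, -7)), Add(11, N)) = Mul(Add(N, Add(-7, N)), Add(11, N)) = Mul(Add(-7, Mul(2, N)), Add(11, N)))
Function('d')(Z) = Mul(Rational(1, 2), Pow(Z, -1), Add(-77, Mul(2, Pow(Z, 2)), Mul(16, Z))) (Function('d')(Z) = Mul(Add(Z, Add(-77, Mul(2, Pow(Z, 2)), Mul(15, Z))), Pow(Add(Z, Z), -1)) = Mul(Add(-77, Mul(2, Pow(Z, 2)), Mul(16, Z)), Pow(Mul(2, Z), -1)) = Mul(Add(-77, Mul(2, Pow(Z, 2)), Mul(16, Z)), Mul(Rational(1, 2), Pow(Z, -1))) = Mul(Rational(1, 2), Pow(Z, -1), Add(-77, Mul(2, Pow(Z, 2)), Mul(16, Z))))
S = Rational(1, 70041) (S = Pow(70041, -1) = Rational(1, 70041) ≈ 1.4277e-5)
Add(S, Mul(-1, Function('d')(-174))) = Add(Rational(1, 70041), Mul(-1, Add(8, -174, Mul(Rational(-77, 2), Pow(-174, -1))))) = Add(Rational(1, 70041), Mul(-1, Add(8, -174, Mul(Rational(-77, 2), Rational(-1, 174))))) = Add(Rational(1, 70041), Mul(-1, Add(8, -174, Rational(77, 348)))) = Add(Rational(1, 70041), Mul(-1, Rational(-57691, 348))) = Add(Rational(1, 70041), Rational(57691, 348)) = Rational(448970631, 2708252)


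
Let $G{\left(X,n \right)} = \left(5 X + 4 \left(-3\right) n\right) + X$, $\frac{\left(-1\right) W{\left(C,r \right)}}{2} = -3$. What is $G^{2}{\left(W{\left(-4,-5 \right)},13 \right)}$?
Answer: $14400$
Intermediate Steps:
$W{\left(C,r \right)} = 6$ ($W{\left(C,r \right)} = \left(-2\right) \left(-3\right) = 6$)
$G{\left(X,n \right)} = - 12 n + 6 X$ ($G{\left(X,n \right)} = \left(5 X - 12 n\right) + X = \left(- 12 n + 5 X\right) + X = - 12 n + 6 X$)
$G^{2}{\left(W{\left(-4,-5 \right)},13 \right)} = \left(\left(-12\right) 13 + 6 \cdot 6\right)^{2} = \left(-156 + 36\right)^{2} = \left(-120\right)^{2} = 14400$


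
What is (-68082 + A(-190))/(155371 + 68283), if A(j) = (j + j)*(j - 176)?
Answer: 35499/111827 ≈ 0.31745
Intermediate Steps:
A(j) = 2*j*(-176 + j) (A(j) = (2*j)*(-176 + j) = 2*j*(-176 + j))
(-68082 + A(-190))/(155371 + 68283) = (-68082 + 2*(-190)*(-176 - 190))/(155371 + 68283) = (-68082 + 2*(-190)*(-366))/223654 = (-68082 + 139080)*(1/223654) = 70998*(1/223654) = 35499/111827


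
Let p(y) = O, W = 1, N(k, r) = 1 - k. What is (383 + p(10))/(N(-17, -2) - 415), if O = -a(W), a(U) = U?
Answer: -382/397 ≈ -0.96222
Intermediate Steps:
O = -1 (O = -1*1 = -1)
p(y) = -1
(383 + p(10))/(N(-17, -2) - 415) = (383 - 1)/((1 - 1*(-17)) - 415) = 382/((1 + 17) - 415) = 382/(18 - 415) = 382/(-397) = 382*(-1/397) = -382/397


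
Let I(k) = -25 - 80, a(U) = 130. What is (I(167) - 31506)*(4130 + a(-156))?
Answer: -134662860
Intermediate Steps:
I(k) = -105
(I(167) - 31506)*(4130 + a(-156)) = (-105 - 31506)*(4130 + 130) = -31611*4260 = -134662860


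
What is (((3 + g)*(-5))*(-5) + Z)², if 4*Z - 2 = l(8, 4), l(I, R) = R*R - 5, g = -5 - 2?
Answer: 149769/16 ≈ 9360.6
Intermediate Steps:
g = -7
l(I, R) = -5 + R² (l(I, R) = R² - 5 = -5 + R²)
Z = 13/4 (Z = ½ + (-5 + 4²)/4 = ½ + (-5 + 16)/4 = ½ + (¼)*11 = ½ + 11/4 = 13/4 ≈ 3.2500)
(((3 + g)*(-5))*(-5) + Z)² = (((3 - 7)*(-5))*(-5) + 13/4)² = (-4*(-5)*(-5) + 13/4)² = (20*(-5) + 13/4)² = (-100 + 13/4)² = (-387/4)² = 149769/16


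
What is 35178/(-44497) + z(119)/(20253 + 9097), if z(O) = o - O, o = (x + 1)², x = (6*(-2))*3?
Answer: -491630309/652993475 ≈ -0.75289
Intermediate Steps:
x = -36 (x = -12*3 = -36)
o = 1225 (o = (-36 + 1)² = (-35)² = 1225)
z(O) = 1225 - O
35178/(-44497) + z(119)/(20253 + 9097) = 35178/(-44497) + (1225 - 1*119)/(20253 + 9097) = 35178*(-1/44497) + (1225 - 119)/29350 = -35178/44497 + 1106*(1/29350) = -35178/44497 + 553/14675 = -491630309/652993475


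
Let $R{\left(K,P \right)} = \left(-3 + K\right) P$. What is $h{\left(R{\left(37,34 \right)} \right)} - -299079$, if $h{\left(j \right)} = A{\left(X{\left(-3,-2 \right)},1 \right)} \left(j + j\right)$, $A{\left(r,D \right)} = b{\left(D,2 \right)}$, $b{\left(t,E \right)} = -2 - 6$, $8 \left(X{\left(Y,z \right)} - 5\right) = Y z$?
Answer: $280583$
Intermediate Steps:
$X{\left(Y,z \right)} = 5 + \frac{Y z}{8}$
$b{\left(t,E \right)} = -8$ ($b{\left(t,E \right)} = -2 - 6 = -8$)
$A{\left(r,D \right)} = -8$
$R{\left(K,P \right)} = P \left(-3 + K\right)$
$h{\left(j \right)} = - 16 j$ ($h{\left(j \right)} = - 8 \left(j + j\right) = - 8 \cdot 2 j = - 16 j$)
$h{\left(R{\left(37,34 \right)} \right)} - -299079 = - 16 \cdot 34 \left(-3 + 37\right) - -299079 = - 16 \cdot 34 \cdot 34 + 299079 = \left(-16\right) 1156 + 299079 = -18496 + 299079 = 280583$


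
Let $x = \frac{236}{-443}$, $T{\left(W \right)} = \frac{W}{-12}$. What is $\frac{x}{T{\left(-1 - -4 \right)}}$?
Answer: $\frac{944}{443} \approx 2.1309$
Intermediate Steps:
$T{\left(W \right)} = - \frac{W}{12}$ ($T{\left(W \right)} = W \left(- \frac{1}{12}\right) = - \frac{W}{12}$)
$x = - \frac{236}{443}$ ($x = 236 \left(- \frac{1}{443}\right) = - \frac{236}{443} \approx -0.53273$)
$\frac{x}{T{\left(-1 - -4 \right)}} = - \frac{236}{443 \left(- \frac{-1 - -4}{12}\right)} = - \frac{236}{443 \left(- \frac{-1 + 4}{12}\right)} = - \frac{236}{443 \left(\left(- \frac{1}{12}\right) 3\right)} = - \frac{236}{443 \left(- \frac{1}{4}\right)} = \left(- \frac{236}{443}\right) \left(-4\right) = \frac{944}{443}$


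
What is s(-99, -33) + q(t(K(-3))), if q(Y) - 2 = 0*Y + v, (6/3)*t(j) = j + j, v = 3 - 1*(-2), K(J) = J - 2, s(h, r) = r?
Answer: -26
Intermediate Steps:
K(J) = -2 + J
v = 5 (v = 3 + 2 = 5)
t(j) = j (t(j) = (j + j)/2 = (2*j)/2 = j)
q(Y) = 7 (q(Y) = 2 + (0*Y + 5) = 2 + (0 + 5) = 2 + 5 = 7)
s(-99, -33) + q(t(K(-3))) = -33 + 7 = -26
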